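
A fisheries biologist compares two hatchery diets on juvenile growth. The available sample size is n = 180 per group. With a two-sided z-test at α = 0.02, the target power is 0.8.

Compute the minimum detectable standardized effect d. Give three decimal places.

d ≈ 0.334

Need Φ(δ − 2.326) = 0.8, so δ = 2.326 + 0.842 = 3.168.
(The second rejection-region term Φ(−δ − z_{α/2}) is negligible and dropped.)
δ = d·√(n/2) ⇒ d = δ/√(n/2) = 3.168/√(180/2) = 0.3339.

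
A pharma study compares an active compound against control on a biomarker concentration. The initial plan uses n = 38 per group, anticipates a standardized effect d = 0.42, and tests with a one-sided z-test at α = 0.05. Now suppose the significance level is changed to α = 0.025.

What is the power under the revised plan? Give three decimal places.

Power ≈ 0.449

δ = d·√(n/2) = 0.42 × √(38/2) = 1.8307 (unchanged). New critical value: z_{0.025} = 1.960.
Revised power = P(Z > 1.960 − δ) = Φ(-0.129) = 0.4486.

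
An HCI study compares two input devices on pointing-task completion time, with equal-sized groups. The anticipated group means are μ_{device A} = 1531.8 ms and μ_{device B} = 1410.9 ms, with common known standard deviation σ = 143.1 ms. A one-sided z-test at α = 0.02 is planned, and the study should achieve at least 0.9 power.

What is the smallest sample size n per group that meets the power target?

Standardized effect: d = |μ_{device A} − μ_{device B}| / σ = |1531.8 − 1410.9| / 143.1 = 0.8449
For power 0.9 need Φ(δ − z_{0.02}) = 0.9, so δ = z_{0.02} + z_{0.10} = 2.054 + 1.282 = 3.335.
δ = d·√(n/2) ⇒ n = 2(δ/d)² = 2 × (3.335 / 0.8449)² = 31.17.
Rounding up, n = 32 per group.

n = 32 per group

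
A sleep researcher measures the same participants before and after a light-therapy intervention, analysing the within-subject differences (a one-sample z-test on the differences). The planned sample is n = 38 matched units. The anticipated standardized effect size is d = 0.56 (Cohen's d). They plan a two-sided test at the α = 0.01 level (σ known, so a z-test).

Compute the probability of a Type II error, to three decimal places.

Noncentrality parameter: δ = d·√n = 0.56 × √38 = 3.4521
Critical value for a two-sided test at α = 0.01: z_{α/2} = 2.576.
Power = Φ(δ − 2.576) + Φ(−δ − 2.576) = Φ(0.876) + Φ(-6.028) = 0.8096 + 0.0000 = 0.8096.
Type II error: β = 1 − power = 1 − 0.8096 = 0.1904.

β ≈ 0.190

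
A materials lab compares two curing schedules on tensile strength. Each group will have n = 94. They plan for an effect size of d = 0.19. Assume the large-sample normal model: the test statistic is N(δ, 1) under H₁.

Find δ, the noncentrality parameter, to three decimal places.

δ ≈ 1.303

δ = d·√(n/2) = 0.19 × √(94/2) = 1.3026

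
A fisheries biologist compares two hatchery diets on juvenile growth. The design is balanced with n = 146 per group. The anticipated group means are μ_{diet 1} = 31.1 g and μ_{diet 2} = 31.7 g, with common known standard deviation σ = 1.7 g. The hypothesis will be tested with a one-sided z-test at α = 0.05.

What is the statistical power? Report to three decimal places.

Standardized effect: d = |μ_{diet 1} − μ_{diet 2}| / σ = |31.1 − 31.7| / 1.7 = 0.3529
Noncentrality parameter: δ = d·√(n/2) = 0.3529 × √(146/2) = 3.0155
One-sided α = 0.05 → critical value z_{0.05} = 1.645.
Power = P(Z > 1.645 − δ) = Φ(1.371) = 0.9148.

Power ≈ 0.915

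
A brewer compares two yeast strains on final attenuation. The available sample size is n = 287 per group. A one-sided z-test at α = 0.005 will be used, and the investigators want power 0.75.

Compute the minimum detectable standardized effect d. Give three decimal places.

Required noncentrality: δ = z_{0.005} + z_{0.25} = 2.576 + 0.674 = 3.250.
δ = d·√(n/2) ⇒ d = δ/√(n/2) = 3.250/√(287/2) = 0.2713.

d ≈ 0.271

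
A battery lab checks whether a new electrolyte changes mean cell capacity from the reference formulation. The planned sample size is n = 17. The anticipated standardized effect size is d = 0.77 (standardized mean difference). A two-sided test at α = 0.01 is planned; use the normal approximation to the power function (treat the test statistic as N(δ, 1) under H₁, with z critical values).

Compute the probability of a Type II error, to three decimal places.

β ≈ 0.275

Noncentrality parameter: λ = d·√n = 0.77 × √17 = 3.1748
Critical value for a two-sided test at α = 0.01: z_{α/2} = 2.576.
Power = Φ(λ − 2.576) + Φ(−λ − 2.576) = Φ(0.599) + Φ(-5.751) = 0.7254 + 0.0000 = 0.7254.
Type II error: β = 1 − power = 1 − 0.7254 = 0.2746.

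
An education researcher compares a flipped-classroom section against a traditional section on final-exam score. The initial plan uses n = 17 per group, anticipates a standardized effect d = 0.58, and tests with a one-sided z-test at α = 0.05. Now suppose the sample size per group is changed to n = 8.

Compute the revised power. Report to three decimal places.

With n = 8 per group: δ = d·√(n/2) = 0.58 × √(8/2) = 1.1600. Critical value z_{0.05} = 1.645.
Revised power = P(Z > 1.645 − δ) = Φ(-0.485) = 0.3139.

Power ≈ 0.314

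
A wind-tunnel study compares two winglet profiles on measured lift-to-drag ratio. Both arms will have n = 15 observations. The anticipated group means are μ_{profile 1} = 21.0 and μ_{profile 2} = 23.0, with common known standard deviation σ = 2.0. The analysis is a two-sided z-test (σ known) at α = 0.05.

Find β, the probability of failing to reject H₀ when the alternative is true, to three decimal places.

β ≈ 0.218

Standardized effect: d = |μ_{profile 1} − μ_{profile 2}| / σ = |21.0 − 23.0| / 2.0 = 1.0000
Noncentrality parameter: δ = d·√(n/2) = 1.0000 × √(15/2) = 2.7386
Two-sided α = 0.05 → critical value z_{0.025} = 1.960.
Power = Φ(δ − 1.960) + Φ(−δ − 1.960) = Φ(0.779) + Φ(-4.699) = 0.7819 + 0.0000 = 0.7819.
Type II error: β = 1 − power = 1 − 0.7819 = 0.2181.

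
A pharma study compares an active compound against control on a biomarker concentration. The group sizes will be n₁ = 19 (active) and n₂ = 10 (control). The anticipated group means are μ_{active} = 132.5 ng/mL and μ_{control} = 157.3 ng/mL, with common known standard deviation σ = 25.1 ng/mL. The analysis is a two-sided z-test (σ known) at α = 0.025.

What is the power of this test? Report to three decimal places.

Standardized effect: d = |μ_{active} − μ_{control}| / σ = |132.5 − 157.3| / 25.1 = 0.9880
Noncentrality parameter: δ = d / √(1/n₁ + 1/n₂) = 0.9880 / √(1/19 + 1/10) = 2.5290
Two-sided α = 0.025 → critical value z_{0.0125} = 2.241.
Power = Φ(δ − 2.241) + Φ(−δ − 2.241) = Φ(0.288) + Φ(-4.770) = 0.6132 + 0.0000 = 0.6132.

Power ≈ 0.613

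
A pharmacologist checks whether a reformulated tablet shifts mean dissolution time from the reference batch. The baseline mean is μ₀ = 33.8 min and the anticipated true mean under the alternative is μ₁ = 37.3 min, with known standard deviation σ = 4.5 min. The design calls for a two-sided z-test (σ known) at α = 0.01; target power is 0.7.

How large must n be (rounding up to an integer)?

n = 16

Standardized effect: d = |μ₁ − μ₀| / σ = |37.3 − 33.8| / 4.5 = 0.7778
For power 0.7 need Φ(δ − z_{0.005}) = 0.7, so δ = z_{0.005} + z_{0.30} = 2.576 + 0.524 = 3.100.
(The Φ(−δ − z_{α/2}) term is vanishingly small for δ > 0 and is dropped in the standard sample-size formula.)
δ = d·√n ⇒ n = (δ/d)² = (3.100 / 0.7778)² = 15.89.
Round up to the next whole unit.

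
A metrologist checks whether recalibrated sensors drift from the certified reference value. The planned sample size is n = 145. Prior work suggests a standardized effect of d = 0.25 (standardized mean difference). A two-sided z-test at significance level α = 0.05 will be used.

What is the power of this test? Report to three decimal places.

Power ≈ 0.853

Noncentrality parameter: δ = d·√n = 0.25 × √145 = 3.0104
Critical value for a two-sided test at α = 0.05: z_{α/2} = 1.960.
Power = Φ(δ − 1.960) + Φ(−δ − 1.960) = Φ(1.050) + Φ(-4.970) = 0.8532 + 0.0000 = 0.8532.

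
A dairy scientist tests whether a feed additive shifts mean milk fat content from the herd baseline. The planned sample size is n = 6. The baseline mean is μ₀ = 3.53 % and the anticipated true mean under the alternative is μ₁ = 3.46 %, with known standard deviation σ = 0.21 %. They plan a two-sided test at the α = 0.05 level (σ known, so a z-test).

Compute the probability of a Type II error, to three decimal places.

Standardized effect: d = |μ₁ − μ₀| / σ = |3.46 − 3.53| / 0.21 = 0.3333
Noncentrality parameter: δ = d·√n = 0.3333 × √6 = 0.8165
Critical value for a two-sided test at α = 0.05: z_{α/2} = 1.960.
Power = Φ(δ − 1.960) + Φ(−δ − 1.960) = Φ(-1.143) + Φ(-2.776) = 0.1264 + 0.0027 = 0.1292.
Type II error: β = 1 − power = 1 − 0.1292 = 0.8708.

β ≈ 0.871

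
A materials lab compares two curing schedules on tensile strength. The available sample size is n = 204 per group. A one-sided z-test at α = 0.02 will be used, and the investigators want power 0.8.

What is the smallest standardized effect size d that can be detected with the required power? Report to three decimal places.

d ≈ 0.287

Need Φ(δ − 2.054) = 0.8, so δ = 2.054 + 0.842 = 2.895.
δ = d·√(n/2) ⇒ d = δ/√(n/2) = 2.895/√(204/2) = 0.2867.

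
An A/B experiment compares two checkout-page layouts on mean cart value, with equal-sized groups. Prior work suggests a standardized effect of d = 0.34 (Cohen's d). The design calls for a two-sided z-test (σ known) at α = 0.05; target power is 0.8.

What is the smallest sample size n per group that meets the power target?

Set Φ(δ − 1.960) = 0.8; then δ − 1.960 = Φ⁻¹(0.8) = 0.842, giving δ = 2.802.
(The Φ(−δ − z_{α/2}) term is vanishingly small for δ > 0 and is dropped in the standard sample-size formula.)
δ = d·√(n/2) ⇒ n = 2(δ/d)² = 2 × (2.802 / 0.34)² = 135.79.
Rounding up, n = 136 per group.

n = 136 per group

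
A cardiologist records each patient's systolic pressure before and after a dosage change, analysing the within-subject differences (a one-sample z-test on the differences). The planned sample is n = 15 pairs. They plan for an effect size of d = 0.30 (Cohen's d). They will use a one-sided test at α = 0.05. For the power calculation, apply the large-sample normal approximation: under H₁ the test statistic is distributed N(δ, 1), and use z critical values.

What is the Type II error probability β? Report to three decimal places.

Noncentrality parameter: δ = d·√n = 0.30 × √15 = 1.1619
Critical value for a one-sided test at α = 0.05: z_α = 1.645.
Power = Φ(δ − 1.645) = Φ(-0.483) = 0.3146.
Type II error: β = 1 − power = 1 − 0.3146 = 0.6854.

β ≈ 0.685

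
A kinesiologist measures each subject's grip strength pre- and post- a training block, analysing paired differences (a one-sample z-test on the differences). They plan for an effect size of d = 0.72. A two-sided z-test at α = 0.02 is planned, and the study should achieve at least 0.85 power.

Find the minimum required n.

Set Φ(δ − 2.326) = 0.85; then δ − 2.326 = Φ⁻¹(0.85) = 1.036, giving δ = 3.363.
(The Φ(−δ − z_{α/2}) term is vanishingly small for δ > 0 and is dropped in the standard sample-size formula.)
δ = d·√n ⇒ n = (δ/d)² = (3.363 / 0.72)² = 21.81.
Rounding up, n = 22.

n = 22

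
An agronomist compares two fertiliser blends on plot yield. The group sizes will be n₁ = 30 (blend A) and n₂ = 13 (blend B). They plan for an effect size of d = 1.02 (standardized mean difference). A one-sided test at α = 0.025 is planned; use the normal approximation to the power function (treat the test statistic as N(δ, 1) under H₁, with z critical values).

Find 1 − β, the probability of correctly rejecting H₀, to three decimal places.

Noncentrality parameter: δ = d / √(1/n₁ + 1/n₂) = 1.02 / √(1/30 + 1/13) = 3.0718
One-sided α = 0.025 → critical value z_{0.025} = 1.960.
Power = P(Z > 1.960 − δ) = Φ(1.112) = 0.8669.

Power ≈ 0.867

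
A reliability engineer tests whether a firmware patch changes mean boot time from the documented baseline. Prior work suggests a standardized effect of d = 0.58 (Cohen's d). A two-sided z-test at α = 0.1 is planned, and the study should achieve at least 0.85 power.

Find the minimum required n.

Set Φ(δ − 1.645) = 0.85; then δ − 1.645 = Φ⁻¹(0.85) = 1.036, giving δ = 2.681.
(Ignoring the negligible lower-tail rejection probability gives the usual closed-form inversion.)
δ = d·√n ⇒ n = (δ/d)² = (2.681 / 0.58)² = 21.37.
Round up to the next whole unit.

n = 22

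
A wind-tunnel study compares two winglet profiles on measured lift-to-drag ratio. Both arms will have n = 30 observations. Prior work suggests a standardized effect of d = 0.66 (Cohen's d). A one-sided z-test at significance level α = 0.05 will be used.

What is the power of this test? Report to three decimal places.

Noncentrality parameter: δ = d·√(n/2) = 0.66 × √(30/2) = 2.5562
Critical value for a one-sided test at α = 0.05: z_α = 1.645.
Power = Φ(δ − 1.645) = Φ(0.911) = 0.8189.

Power ≈ 0.819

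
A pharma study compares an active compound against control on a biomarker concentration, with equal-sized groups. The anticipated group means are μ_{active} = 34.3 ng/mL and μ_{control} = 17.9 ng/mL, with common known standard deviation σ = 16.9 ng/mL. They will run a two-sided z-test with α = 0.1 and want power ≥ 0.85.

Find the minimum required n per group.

Standardized effect: d = |μ_{active} − μ_{control}| / σ = |34.3 − 17.9| / 16.9 = 0.9704
For power 0.85 need Φ(δ − z_{0.05}) = 0.85, so δ = z_{0.05} + z_{0.15} = 1.645 + 1.036 = 2.681.
(The Φ(−δ − z_{α/2}) term is vanishingly small for δ > 0 and is dropped in the standard sample-size formula.)
δ = d·√(n/2) ⇒ n = 2(δ/d)² = 2 × (2.681 / 0.9704)² = 15.27.
Rounding up, n = 16 per group.

n = 16 per group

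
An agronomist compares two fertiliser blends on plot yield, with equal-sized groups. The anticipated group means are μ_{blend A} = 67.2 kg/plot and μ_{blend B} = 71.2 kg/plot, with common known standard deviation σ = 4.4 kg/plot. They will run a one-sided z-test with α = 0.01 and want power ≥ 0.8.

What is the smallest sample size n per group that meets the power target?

Standardized effect: d = |μ_{blend A} − μ_{blend B}| / σ = |67.2 − 71.2| / 4.4 = 0.9091
For power 0.8 need Φ(δ − z_{0.01}) = 0.8, so δ = z_{0.01} + z_{0.20} = 2.326 + 0.842 = 3.168.
δ = d·√(n/2) ⇒ n = 2(δ/d)² = 2 × (3.168 / 0.9091)² = 24.29.
Rounding up, n = 25 per group.

n = 25 per group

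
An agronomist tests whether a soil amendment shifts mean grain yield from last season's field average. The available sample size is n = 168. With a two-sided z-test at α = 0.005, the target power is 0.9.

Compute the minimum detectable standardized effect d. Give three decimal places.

Required noncentrality: δ = z_{0.0025} + z_{0.10} = 2.807 + 1.282 = 4.089.
(Lower-tail contribution to power is negligible for δ > 0.)
δ = d·√n ⇒ d = δ/√n = 4.089/√168 = 0.3154.

d ≈ 0.315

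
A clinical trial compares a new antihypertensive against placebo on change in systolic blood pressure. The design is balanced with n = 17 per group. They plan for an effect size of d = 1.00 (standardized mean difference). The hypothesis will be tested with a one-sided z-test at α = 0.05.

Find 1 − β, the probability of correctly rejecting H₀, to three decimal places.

Power ≈ 0.898

Noncentrality parameter: δ = d·√(n/2) = 1.00 × √(17/2) = 2.9155
One-sided α = 0.05 → critical value z_{0.05} = 1.645.
Power = P(Z > 1.645 − δ) = Φ(1.271) = 0.8981.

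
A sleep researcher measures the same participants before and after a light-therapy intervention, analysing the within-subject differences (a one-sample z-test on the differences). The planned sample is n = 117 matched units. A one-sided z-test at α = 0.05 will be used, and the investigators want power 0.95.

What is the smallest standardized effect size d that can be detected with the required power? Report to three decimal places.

d ≈ 0.304

Need Φ(δ − 1.645) = 0.95, so δ = 1.645 + 1.645 = 3.290.
δ = d·√n ⇒ d = δ/√n = 3.290/√117 = 0.3041.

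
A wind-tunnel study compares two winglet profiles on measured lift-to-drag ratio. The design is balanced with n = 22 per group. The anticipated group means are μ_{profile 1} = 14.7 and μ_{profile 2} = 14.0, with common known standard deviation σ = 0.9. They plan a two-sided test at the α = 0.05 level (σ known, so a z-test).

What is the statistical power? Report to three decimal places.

Power ≈ 0.732

Standardized effect: d = |μ_{profile 1} − μ_{profile 2}| / σ = |14.7 − 14.0| / 0.9 = 0.7778
Noncentrality parameter: δ = d·√(n/2) = 0.7778 × √(22/2) = 2.5796
Two-sided α = 0.05 → critical value z_{0.025} = 1.960.
Power = Φ(δ − 1.960) + Φ(−δ − 1.960) = Φ(0.620) + Φ(-4.540) = 0.7323 + 0.0000 = 0.7323.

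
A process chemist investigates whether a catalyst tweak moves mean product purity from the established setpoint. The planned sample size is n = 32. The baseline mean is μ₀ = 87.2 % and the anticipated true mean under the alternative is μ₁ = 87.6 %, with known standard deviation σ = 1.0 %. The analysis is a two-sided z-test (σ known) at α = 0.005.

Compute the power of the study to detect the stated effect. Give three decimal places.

Standardized effect: d = |μ₁ − μ₀| / σ = |87.6 − 87.2| / 1.0 = 0.4000
Noncentrality parameter: δ = d·√n = 0.4000 × √32 = 2.2627
Two-sided α = 0.005 → critical value z_{0.0025} = 2.807.
Power = Φ(δ − 2.807) + Φ(−δ − 2.807) = Φ(-0.544) + Φ(-5.070) = 0.2931 + 0.0000 = 0.2931.

Power ≈ 0.293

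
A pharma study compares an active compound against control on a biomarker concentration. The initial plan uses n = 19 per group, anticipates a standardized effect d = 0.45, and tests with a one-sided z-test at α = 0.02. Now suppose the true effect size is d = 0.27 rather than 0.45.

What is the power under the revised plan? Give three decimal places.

Power ≈ 0.111

With d = 0.27: δ = d·√(n/2) = 0.27 × √(19/2) = 0.8322. Critical value z_{0.02} = 2.054.
Revised power = P(Z > 2.054 − δ) = Φ(-1.222) = 0.1109.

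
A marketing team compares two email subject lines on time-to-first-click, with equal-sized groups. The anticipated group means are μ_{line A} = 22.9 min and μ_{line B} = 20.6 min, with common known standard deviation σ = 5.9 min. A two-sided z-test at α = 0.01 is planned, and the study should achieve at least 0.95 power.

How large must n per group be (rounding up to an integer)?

Standardized effect: d = |μ_{line A} − μ_{line B}| / σ = |22.9 − 20.6| / 5.9 = 0.3898
Set Φ(δ − 2.576) = 0.95; then δ − 2.576 = Φ⁻¹(0.95) = 1.645, giving δ = 4.221.
(Ignoring the negligible lower-tail rejection probability gives the usual closed-form inversion.)
δ = d·√(n/2) ⇒ n = 2(δ/d)² = 2 × (4.221 / 0.3898)² = 234.45.
Rounding up, n = 235 per group.

n = 235 per group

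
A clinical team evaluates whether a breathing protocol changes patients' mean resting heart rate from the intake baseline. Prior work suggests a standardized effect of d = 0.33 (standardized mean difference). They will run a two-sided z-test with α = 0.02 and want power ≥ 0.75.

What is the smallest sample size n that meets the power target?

n = 83

For power 0.75 need Φ(δ − z_{0.01}) = 0.75, so δ = z_{0.01} + z_{0.25} = 2.326 + 0.674 = 3.001.
(For δ > 0 the lower-tail rejection region contributes negligibly to power, so the one-term inversion is standard.)
δ = d·√n ⇒ n = (δ/d)² = (3.001 / 0.33)² = 82.69.
Rounding up, n = 83.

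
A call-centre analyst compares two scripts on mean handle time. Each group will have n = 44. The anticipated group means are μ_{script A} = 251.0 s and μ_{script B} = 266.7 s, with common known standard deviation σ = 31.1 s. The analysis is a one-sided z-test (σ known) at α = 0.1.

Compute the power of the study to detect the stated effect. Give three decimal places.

Power ≈ 0.861

Standardized effect: d = |μ_{script A} − μ_{script B}| / σ = |251.0 − 266.7| / 31.1 = 0.5048
Noncentrality parameter: δ = d·√(n/2) = 0.5048 × √(44/2) = 2.3678
One-sided α = 0.1 → critical value z_{0.1} = 1.282.
Power = Φ(δ − 1.282) = Φ(1.086) = 0.8613.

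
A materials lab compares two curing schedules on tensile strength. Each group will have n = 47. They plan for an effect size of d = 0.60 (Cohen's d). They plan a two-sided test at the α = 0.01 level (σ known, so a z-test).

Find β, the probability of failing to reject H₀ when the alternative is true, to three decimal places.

β ≈ 0.370

Noncentrality parameter: δ = d·√(n/2) = 0.60 × √(47/2) = 2.9086
Critical value for a two-sided test at α = 0.01: z_{α/2} = 2.576.
Power = Φ(δ − 2.576) + Φ(−δ − 2.576) = Φ(0.333) + Φ(-5.484) = 0.6303 + 0.0000 = 0.6303.
Type II error: β = 1 − power = 1 − 0.6303 = 0.3697.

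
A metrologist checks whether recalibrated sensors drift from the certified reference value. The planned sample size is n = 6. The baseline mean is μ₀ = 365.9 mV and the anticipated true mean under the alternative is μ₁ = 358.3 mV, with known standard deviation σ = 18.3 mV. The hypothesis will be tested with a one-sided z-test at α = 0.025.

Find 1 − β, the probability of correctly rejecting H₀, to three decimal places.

Power ≈ 0.173

Standardized effect: d = |μ₁ − μ₀| / σ = |358.3 − 365.9| / 18.3 = 0.4153
Noncentrality parameter: δ = d·√n = 0.4153 × √6 = 1.0173
One-sided α = 0.025 → critical value z_{0.025} = 1.960.
Power = P(Z > 1.960 − δ) = Φ(-0.943) = 0.1729.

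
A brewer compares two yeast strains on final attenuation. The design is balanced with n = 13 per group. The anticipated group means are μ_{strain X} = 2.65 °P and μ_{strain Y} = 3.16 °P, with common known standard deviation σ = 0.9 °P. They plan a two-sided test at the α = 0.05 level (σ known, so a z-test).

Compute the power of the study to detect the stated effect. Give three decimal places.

Standardized effect: d = |μ_{strain X} − μ_{strain Y}| / σ = |2.65 − 3.16| / 0.9 = 0.5667
Noncentrality parameter: δ = d·√(n/2) = 0.5667 × √(13/2) = 1.4447
Critical value for a two-sided test at α = 0.05: z_{α/2} = 1.960.
Power = Φ(δ − 1.960) + Φ(−δ − 1.960) = Φ(-0.515) + Φ(-3.405) = 0.3032 + 0.0003 = 0.3035.

Power ≈ 0.304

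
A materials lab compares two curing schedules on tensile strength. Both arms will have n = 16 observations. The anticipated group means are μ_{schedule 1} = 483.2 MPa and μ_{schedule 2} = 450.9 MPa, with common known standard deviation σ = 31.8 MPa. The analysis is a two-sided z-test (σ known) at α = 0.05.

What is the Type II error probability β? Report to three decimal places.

β ≈ 0.181

Standardized effect: d = |μ_{schedule 1} − μ_{schedule 2}| / σ = |483.2 − 450.9| / 31.8 = 1.0157
Noncentrality parameter: δ = d·√(n/2) = 1.0157 × √(16/2) = 2.8729
Two-sided α = 0.05 → critical value z_{0.025} = 1.960.
Power = Φ(δ − 1.960) + Φ(−δ − 1.960) = Φ(0.913) + Φ(-4.833) = 0.8194 + 0.0000 = 0.8194.
Type II error: β = 1 − power = 1 − 0.8194 = 0.1806.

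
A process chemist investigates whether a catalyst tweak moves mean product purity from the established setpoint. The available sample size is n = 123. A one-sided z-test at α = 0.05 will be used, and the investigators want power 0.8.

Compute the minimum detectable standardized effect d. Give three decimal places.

d ≈ 0.224

Required noncentrality: δ = z_{0.05} + z_{0.20} = 1.645 + 0.842 = 2.486.
δ = d·√n ⇒ d = δ/√n = 2.486/√123 = 0.2242.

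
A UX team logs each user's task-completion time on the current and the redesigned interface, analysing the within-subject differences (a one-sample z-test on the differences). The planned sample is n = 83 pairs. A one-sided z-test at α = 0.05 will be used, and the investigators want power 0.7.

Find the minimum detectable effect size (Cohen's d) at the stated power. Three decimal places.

d ≈ 0.238

Need Φ(δ − 1.645) = 0.7, so δ = 1.645 + 0.524 = 2.169.
δ = d·√n ⇒ d = δ/√n = 2.169/√83 = 0.2381.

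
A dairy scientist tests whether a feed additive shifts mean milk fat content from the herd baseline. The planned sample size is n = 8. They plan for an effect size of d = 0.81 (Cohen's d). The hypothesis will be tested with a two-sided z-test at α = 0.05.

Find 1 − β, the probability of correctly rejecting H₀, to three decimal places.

Noncentrality parameter: δ = d·√n = 0.81 × √8 = 2.2910
Critical value for a two-sided test at α = 0.05: z_{α/2} = 1.960.
Power = Φ(δ − 1.960) + Φ(−δ − 1.960) = Φ(0.331) + Φ(-4.251) = 0.6297 + 0.0000 = 0.6297.

Power ≈ 0.630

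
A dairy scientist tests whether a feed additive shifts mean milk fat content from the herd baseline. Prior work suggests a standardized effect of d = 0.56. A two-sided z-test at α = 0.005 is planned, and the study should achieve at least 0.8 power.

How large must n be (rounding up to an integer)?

n = 43

For power 0.8 need Φ(δ − z_{0.0025}) = 0.8, so δ = z_{0.0025} + z_{0.20} = 2.807 + 0.842 = 3.649.
(For δ > 0 the lower-tail rejection region contributes negligibly to power, so the one-term inversion is standard.)
δ = d·√n ⇒ n = (δ/d)² = (3.649 / 0.56)² = 42.45.
Rounding up, n = 43.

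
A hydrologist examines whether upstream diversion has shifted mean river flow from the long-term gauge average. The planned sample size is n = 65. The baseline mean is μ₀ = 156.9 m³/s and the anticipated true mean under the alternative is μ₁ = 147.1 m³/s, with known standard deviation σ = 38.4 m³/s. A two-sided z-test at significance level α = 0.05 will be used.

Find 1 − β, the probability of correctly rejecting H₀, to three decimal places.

Standardized effect: d = |μ₁ − μ₀| / σ = |147.1 − 156.9| / 38.4 = 0.2552
Noncentrality parameter: δ = d·√n = 0.2552 × √65 = 2.0576
Critical value for a two-sided test at α = 0.05: z_{α/2} = 1.960.
Power = Φ(δ − 1.960) + Φ(−δ − 1.960) = Φ(0.098) + Φ(-4.018) = 0.5389 + 0.0000 = 0.5389.

Power ≈ 0.539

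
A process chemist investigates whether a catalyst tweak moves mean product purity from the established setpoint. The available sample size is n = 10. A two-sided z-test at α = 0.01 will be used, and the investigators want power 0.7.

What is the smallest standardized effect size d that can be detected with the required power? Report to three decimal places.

Required noncentrality: δ = z_{0.005} + z_{0.30} = 2.576 + 0.524 = 3.100.
(The second rejection-region term Φ(−δ − z_{α/2}) is negligible and dropped.)
δ = d·√n ⇒ d = δ/√n = 3.100/√10 = 0.9804.

d ≈ 0.980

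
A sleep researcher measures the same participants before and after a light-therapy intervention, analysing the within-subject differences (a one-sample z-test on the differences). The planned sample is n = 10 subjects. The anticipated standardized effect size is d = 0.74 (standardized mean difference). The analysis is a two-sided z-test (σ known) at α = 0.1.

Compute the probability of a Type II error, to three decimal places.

β ≈ 0.243

Noncentrality parameter: δ = d·√n = 0.74 × √10 = 2.3401
Two-sided α = 0.1 → critical value z_{0.05} = 1.645.
Power = Φ(δ − 1.645) + Φ(−δ − 1.645) = Φ(0.695) + Φ(-3.985) = 0.7565 + 0.0000 = 0.7566.
Type II error: β = 1 − power = 1 − 0.7566 = 0.2434.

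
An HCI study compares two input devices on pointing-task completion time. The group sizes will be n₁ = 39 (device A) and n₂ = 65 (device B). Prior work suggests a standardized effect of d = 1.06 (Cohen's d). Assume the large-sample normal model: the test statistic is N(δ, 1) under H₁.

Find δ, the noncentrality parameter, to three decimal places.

The noncentrality parameter scales effect size by the design's sample-size factor: δ = d / √(1/n₁ + 1/n₂) = 1.06 / √(1/39 + 1/65) = 5.2333

δ ≈ 5.233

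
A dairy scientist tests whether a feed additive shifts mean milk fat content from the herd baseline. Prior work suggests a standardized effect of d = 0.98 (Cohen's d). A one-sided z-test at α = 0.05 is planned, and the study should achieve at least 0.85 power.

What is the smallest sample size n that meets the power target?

Set Φ(δ − 1.645) = 0.85; then δ − 1.645 = Φ⁻¹(0.85) = 1.036, giving δ = 2.681.
δ = d·√n ⇒ n = (δ/d)² = (2.681 / 0.98)² = 7.49.
Rounding up, n = 8.

n = 8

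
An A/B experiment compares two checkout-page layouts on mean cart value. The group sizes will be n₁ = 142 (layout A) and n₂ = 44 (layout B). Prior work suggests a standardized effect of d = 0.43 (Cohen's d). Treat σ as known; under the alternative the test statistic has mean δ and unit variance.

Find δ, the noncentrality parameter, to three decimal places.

The noncentrality parameter scales effect size by the design's sample-size factor: δ = d / √(1/n₁ + 1/n₂) = 0.43 / √(1/142 + 1/44) = 2.4922

δ ≈ 2.492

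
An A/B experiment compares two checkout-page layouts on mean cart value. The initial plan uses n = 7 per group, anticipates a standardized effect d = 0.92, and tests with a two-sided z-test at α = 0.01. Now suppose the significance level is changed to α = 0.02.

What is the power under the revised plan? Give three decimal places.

δ = d·√(n/2) = 0.92 × √(7/2) = 1.7212 (unchanged). New critical value: z_{0.01} = 2.326.
Revised power = Φ(δ − 2.326) + Φ(−δ − 2.326) = Φ(-0.605) + Φ(-4.048) = 0.2725 + 0.0000 = 0.2726.

Power ≈ 0.273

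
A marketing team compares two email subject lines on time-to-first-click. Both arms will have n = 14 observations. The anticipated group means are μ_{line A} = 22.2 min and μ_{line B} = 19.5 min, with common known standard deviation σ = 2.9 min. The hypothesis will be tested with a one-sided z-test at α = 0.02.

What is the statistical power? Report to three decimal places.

Power ≈ 0.659

Standardized effect: d = |μ_{line A} − μ_{line B}| / σ = |22.2 − 19.5| / 2.9 = 0.9310
Noncentrality parameter: δ = d·√(n/2) = 0.9310 × √(14/2) = 2.4633
Critical value for a one-sided test at α = 0.02: z_α = 2.054.
Power = P(Z > 2.054 − δ) = Φ(0.410) = 0.6589.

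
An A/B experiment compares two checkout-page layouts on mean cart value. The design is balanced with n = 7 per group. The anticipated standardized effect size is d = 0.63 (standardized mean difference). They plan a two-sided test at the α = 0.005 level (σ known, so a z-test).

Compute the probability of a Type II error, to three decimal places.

β ≈ 0.948

Noncentrality parameter: λ = d·√(n/2) = 0.63 × √(7/2) = 1.1786
Critical value for a two-sided test at α = 0.005: z_{α/2} = 2.807.
Power = Φ(λ − 2.807) + Φ(−λ − 2.807) = Φ(-1.628) + Φ(-3.986) = 0.0517 + 0.0000 = 0.0518.
Type II error: β = 1 − power = 1 − 0.0518 = 0.9482.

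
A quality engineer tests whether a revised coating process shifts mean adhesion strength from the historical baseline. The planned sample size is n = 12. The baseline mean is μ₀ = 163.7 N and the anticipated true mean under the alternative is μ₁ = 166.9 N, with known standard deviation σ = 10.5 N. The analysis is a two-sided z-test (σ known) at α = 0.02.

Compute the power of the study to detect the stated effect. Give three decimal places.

Standardized effect: d = |μ₁ − μ₀| / σ = |166.9 − 163.7| / 10.5 = 0.3048
Noncentrality parameter: δ = d·√n = 0.3048 × √12 = 1.0557
Critical value for a two-sided test at α = 0.02: z_{α/2} = 2.326.
Power = Φ(δ − 2.326) + Φ(−δ − 2.326) = Φ(-1.271) + Φ(-3.382) = 0.1019 + 0.0004 = 0.1023.

Power ≈ 0.102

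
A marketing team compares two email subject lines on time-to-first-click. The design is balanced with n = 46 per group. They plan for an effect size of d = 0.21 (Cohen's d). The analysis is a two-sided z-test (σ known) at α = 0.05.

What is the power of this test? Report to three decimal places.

Power ≈ 0.172

Noncentrality parameter: δ = d·√(n/2) = 0.21 × √(46/2) = 1.0071
Two-sided α = 0.05 → critical value z_{0.025} = 1.960.
Power = Φ(δ − 1.960) + Φ(−δ − 1.960) = Φ(-0.953) + Φ(-2.967) = 0.1703 + 0.0015 = 0.1718.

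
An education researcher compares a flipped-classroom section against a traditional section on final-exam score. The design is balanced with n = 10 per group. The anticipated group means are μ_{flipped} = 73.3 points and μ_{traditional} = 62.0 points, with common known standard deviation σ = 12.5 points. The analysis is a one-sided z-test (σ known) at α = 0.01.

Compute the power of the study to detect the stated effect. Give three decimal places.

Standardized effect: d = |μ_{flipped} − μ_{traditional}| / σ = |73.3 − 62.0| / 12.5 = 0.9040
Noncentrality parameter: δ = d·√(n/2) = 0.9040 × √(10/2) = 2.0214
One-sided α = 0.01 → critical value z_{0.01} = 2.326.
Power = Φ(δ − 2.326) = Φ(-0.305) = 0.3802.

Power ≈ 0.380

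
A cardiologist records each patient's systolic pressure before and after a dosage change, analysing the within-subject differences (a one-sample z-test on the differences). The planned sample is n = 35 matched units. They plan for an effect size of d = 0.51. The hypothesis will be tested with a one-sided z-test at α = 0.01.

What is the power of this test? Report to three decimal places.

Noncentrality parameter: δ = d·√n = 0.51 × √35 = 3.0172
One-sided α = 0.01 → critical value z_{0.01} = 2.326.
Power = Φ(δ − 2.326) = Φ(0.691) = 0.7552.

Power ≈ 0.755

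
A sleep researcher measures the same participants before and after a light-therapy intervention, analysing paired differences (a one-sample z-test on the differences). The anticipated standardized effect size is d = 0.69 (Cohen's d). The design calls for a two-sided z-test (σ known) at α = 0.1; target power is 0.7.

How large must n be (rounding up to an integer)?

Set Φ(δ − 1.645) = 0.7; then δ − 1.645 = Φ⁻¹(0.7) = 0.524, giving δ = 2.169.
(For δ > 0 the lower-tail rejection region contributes negligibly to power, so the one-term inversion is standard.)
δ = d·√n ⇒ n = (δ/d)² = (2.169 / 0.69)² = 9.88.
Rounding up, n = 10.

n = 10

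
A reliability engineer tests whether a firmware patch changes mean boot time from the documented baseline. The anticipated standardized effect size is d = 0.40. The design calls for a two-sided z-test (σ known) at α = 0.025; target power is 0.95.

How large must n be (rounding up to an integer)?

For power 0.95 need Φ(δ − z_{0.0125}) = 0.95, so δ = z_{0.0125} + z_{0.05} = 2.241 + 1.645 = 3.886.
(Ignoring the negligible lower-tail rejection probability gives the usual closed-form inversion.)
δ = d·√n ⇒ n = (δ/d)² = (3.886 / 0.40)² = 94.39.
Rounding up, n = 95.

n = 95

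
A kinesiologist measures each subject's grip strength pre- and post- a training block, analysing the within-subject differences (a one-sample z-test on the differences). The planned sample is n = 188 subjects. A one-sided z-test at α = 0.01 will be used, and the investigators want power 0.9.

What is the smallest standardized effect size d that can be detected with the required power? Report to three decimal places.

d ≈ 0.263

Required noncentrality: δ = z_{0.01} + z_{0.10} = 2.326 + 1.282 = 3.608.
δ = d·√n ⇒ d = δ/√n = 3.608/√188 = 0.2631.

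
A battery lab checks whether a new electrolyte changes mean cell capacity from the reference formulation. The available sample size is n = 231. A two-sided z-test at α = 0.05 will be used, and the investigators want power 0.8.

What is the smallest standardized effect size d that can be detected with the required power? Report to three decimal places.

Required noncentrality: δ = z_{0.025} + z_{0.20} = 1.960 + 0.842 = 2.802.
(The second rejection-region term Φ(−δ − z_{α/2}) is negligible and dropped.)
δ = d·√n ⇒ d = δ/√n = 2.802/√231 = 0.1843.

d ≈ 0.184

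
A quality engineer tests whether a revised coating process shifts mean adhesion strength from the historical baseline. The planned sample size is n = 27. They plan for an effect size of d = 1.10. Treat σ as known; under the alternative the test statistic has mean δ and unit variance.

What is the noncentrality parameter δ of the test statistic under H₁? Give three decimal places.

δ ≈ 5.716

δ = d·√n = 1.10 × √27 = 5.7158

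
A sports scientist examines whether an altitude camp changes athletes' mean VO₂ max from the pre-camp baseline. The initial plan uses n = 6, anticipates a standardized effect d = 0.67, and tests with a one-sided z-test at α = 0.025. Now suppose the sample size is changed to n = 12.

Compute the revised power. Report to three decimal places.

With n = 12: δ = d·√n = 0.67 × √12 = 2.3209. Critical value z_{0.025} = 1.960.
Revised power = P(Z > 1.960 − δ) = Φ(0.361) = 0.6409.

Power ≈ 0.641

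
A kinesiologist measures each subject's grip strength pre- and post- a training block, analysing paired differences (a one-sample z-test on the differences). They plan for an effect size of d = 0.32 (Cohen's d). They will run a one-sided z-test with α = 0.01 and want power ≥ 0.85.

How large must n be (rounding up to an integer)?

n = 111

For power 0.85 need Φ(δ − z_{0.01}) = 0.85, so δ = z_{0.01} + z_{0.15} = 2.326 + 1.036 = 3.363.
δ = d·√n ⇒ n = (δ/d)² = (3.363 / 0.32)² = 110.43.
Round up to the next whole unit.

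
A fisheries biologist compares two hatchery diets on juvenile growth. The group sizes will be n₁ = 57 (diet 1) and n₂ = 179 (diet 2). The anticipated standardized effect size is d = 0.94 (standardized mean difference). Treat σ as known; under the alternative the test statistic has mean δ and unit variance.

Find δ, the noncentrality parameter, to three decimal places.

δ = d / √(1/n₁ + 1/n₂) = 0.94 / √(1/57 + 1/179) = 6.1807

δ ≈ 6.181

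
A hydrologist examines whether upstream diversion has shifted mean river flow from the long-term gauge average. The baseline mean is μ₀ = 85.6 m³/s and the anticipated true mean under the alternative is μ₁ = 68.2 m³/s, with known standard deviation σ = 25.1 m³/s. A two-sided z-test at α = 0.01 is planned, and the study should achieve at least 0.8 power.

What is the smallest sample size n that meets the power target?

Standardized effect: d = |μ₁ − μ₀| / σ = |68.2 − 85.6| / 25.1 = 0.6932
For power 0.8 need Φ(δ − z_{0.005}) = 0.8, so δ = z_{0.005} + z_{0.20} = 2.576 + 0.842 = 3.417.
(Ignoring the negligible lower-tail rejection probability gives the usual closed-form inversion.)
δ = d·√n ⇒ n = (δ/d)² = (3.417 / 0.6932)² = 24.30.
Round up to the next whole unit.

n = 25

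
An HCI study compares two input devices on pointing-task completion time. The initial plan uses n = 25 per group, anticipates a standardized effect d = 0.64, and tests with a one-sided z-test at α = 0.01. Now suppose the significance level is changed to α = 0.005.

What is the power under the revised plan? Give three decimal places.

δ = d·√(n/2) = 0.64 × √(25/2) = 2.2627 (unchanged). New critical value: z_{0.005} = 2.576.
Revised power = Φ(δ − 2.576) = Φ(-0.313) = 0.3771.

Power ≈ 0.377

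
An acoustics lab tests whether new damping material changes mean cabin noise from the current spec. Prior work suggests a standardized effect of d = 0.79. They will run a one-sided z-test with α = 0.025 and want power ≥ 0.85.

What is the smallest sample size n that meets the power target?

n = 15

Set Φ(δ − 1.960) = 0.85; then δ − 1.960 = Φ⁻¹(0.85) = 1.036, giving δ = 2.996.
δ = d·√n ⇒ n = (δ/d)² = (2.996 / 0.79)² = 14.39.
Rounding up, n = 15.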